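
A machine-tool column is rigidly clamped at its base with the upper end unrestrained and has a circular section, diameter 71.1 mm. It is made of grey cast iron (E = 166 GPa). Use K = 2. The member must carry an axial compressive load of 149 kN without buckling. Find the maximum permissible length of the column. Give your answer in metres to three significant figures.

L_max ≈ 1.86 m

I = πd⁴/64 = π×71.1⁴/64 = 1.254×10^6 mm⁴
I = 1.254×10^-6 m⁴
At the buckling limit P_cr = P = 1.490×10^5 N
From P_cr = π²EI/(K·L)²:  L = (1/K)·√(π²EI/P_cr) = (1/2)·√(π²×1.66×10^11×1.254×10^-6/1.490×10^5)
L = 1.86 m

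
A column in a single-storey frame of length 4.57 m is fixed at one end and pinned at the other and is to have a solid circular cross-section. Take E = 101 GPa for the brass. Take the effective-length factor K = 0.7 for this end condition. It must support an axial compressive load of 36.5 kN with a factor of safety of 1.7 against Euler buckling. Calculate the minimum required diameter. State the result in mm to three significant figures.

Required P_cr = n·P = 1.7 × 36.5 = 62.05 kN
L_e = K·L = 0.7 × 4.57 = 3.199 m
Required I = P_cr·L_e²/(π²E) = 6.205×10^4 × 3.199² / (π² × 1.01×10^11) = 6.370×10^-7 m⁴
I_req = 6.370×10^5 mm⁴
Solid circle: I = πd⁴/64  ⇒  d = (64I/π)^(1/4) = (64×6.370×10^5/π)^(1/4) = 60.0 mm

d ≈ 60.0 mm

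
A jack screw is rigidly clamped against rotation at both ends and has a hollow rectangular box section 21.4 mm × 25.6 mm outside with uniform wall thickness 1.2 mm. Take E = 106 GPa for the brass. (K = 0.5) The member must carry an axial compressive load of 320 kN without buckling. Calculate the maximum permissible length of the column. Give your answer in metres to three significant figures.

Inner dimensions: h_i = 25.6 − 2×1.2 = 23.20 mm, b_i = 21.4 − 2×1.2 = 19.00 mm
Weak-axis I_min = (h_o·b_o³ − h_i·b_i³)/12 with b_o = 21.4, b_i = 19.00 mm (shorter outer/inner sides).
I_min = (25.6×21.4³ − 23.20×19.00³)/12 = 7.647×10^3 mm⁴
I = 7.647×10^-9 m⁴
At the buckling limit P_cr = P = 3.200×10^5 N
From P_cr = π²EI/(K·L)²:  L = (1/K)·√(π²EI/P_cr) = (1/0.5)·√(π²×1.06×10^11×7.647×10^-9/3.200×10^5)
L = 0.316 m

L_max ≈ 0.316 m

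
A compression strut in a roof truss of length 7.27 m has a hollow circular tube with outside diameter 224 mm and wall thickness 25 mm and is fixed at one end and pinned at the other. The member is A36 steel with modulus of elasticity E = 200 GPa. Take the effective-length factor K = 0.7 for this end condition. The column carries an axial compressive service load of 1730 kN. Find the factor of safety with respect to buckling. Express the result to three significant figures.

n ≈ 3.46

Inner diameter d_i = 224 − 2×25 = 174.0 mm
I = π(d_o⁴ − d_i⁴)/64 = π(224⁴ − 174.0⁴)/64 = 7.859×10^7 mm⁴
I = 7.859×10^7 mm⁴ = 7.859×10^-5 m⁴
Effective length L_e = K·L = 0.7 × 7.27 = 5.089 m
P_cr = π²EI / L_e² = π² × 200×10⁹ × 7.859×10^-5 / 5.089² = 5.990×10^6 N
Factor of safety n = P_cr / P = 5990.0 / 1730 = 3.46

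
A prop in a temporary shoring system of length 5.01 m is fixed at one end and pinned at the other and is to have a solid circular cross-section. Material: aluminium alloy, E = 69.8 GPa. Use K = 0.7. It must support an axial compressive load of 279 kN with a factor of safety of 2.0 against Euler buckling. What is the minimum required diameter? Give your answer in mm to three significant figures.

d ≈ 119 mm

Required P_cr = n·P = 2.0 × 279 = 558.0 kN
L_e = K·L = 0.7 × 5.01 = 3.507 m
Required I = P_cr·L_e²/(π²E) = 5.580×10^5 × 3.507² / (π² × 6.98×10^10) = 9.962×10^-6 m⁴
I_req = 9.962×10^6 mm⁴
Solid circle: I = πd⁴/64  ⇒  d = (64I/π)^(1/4) = (64×9.962×10^6/π)^(1/4) = 119 mm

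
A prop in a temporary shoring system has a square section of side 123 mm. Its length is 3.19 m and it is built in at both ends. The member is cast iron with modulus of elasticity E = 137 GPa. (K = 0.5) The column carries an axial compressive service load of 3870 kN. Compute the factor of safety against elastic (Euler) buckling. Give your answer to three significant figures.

n ≈ 2.62

I = a⁴/12 = 123⁴/12 = 1.907×10^7 mm⁴
I = 1.907×10^7 mm⁴ = 1.907×10^-5 m⁴
Effective length L_e = K·L = 0.5 × 3.19 = 1.595 m
P_cr = π²EI / L_e² = π² × 137×10⁹ × 1.907×10^-5 / 1.595² = 1.014×10^7 N
Factor of safety n = P_cr / P = 10138 / 3870 = 2.62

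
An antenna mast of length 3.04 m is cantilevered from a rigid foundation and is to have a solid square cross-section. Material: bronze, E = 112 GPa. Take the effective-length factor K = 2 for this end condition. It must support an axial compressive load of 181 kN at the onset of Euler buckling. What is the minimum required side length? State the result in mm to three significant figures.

L_e = K·L = 2 × 3.04 = 6.080 m
Required I = P_cr·L_e²/(π²E) = 1.810×10^5 × 6.080² / (π² × 1.12×10^11) = 6.053×10^-6 m⁴
I_req = 6.053×10^6 mm⁴
Solid square: I = a⁴/12  ⇒  a = (12I)^(1/4) = (12×6.053×10^6)^(1/4) = 92.3 mm

a ≈ 92.3 mm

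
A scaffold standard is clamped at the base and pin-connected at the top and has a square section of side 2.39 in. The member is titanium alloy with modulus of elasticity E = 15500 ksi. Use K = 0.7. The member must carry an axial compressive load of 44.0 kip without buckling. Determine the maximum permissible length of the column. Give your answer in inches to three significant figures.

I = a⁴/12 = 2.39⁴/12 = 2.719 in⁴
At the buckling limit P_cr = P = 4.400×10^4 lb
From P_cr = π²EI/(K·L)²:  L = (1/K)·√(π²EI/P_cr) = (1/0.7)·√(π²×1.55×10^7×2.719/4.400×10^4)
L = 139 in

L_max ≈ 139 in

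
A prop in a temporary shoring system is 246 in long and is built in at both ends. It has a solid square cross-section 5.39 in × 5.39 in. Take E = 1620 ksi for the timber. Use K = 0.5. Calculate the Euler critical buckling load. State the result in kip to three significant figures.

I = a⁴/12 = 5.39⁴/12 = 70.34 in⁴
Effective length L_e = K·L = 0.5 × 246 = 123.0 in
P_cr = π²EI / L_e² = π² × 1620×10³ × 70.34 / 123.0² = 7.433×10^4 lb

P_cr ≈ 74.3 kip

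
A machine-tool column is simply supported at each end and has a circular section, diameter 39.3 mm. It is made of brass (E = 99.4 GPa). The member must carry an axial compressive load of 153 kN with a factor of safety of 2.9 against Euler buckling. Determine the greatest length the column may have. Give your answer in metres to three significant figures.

I = πd⁴/64 = π×39.3⁴/64 = 1.171×10^5 mm⁴
I = 1.171×10^-7 m⁴
Required critical load P_cr = n·P = 2.9 × 153 = 443.7 kN = 4.437×10^5 N
From P_cr = π²EI/(K·L)²:  L = (1/K)·√(π²EI/P_cr) = (1/1)·√(π²×9.94×10^10×1.171×10^-7/4.437×10^5)
L = 0.509 m

L_max ≈ 0.509 m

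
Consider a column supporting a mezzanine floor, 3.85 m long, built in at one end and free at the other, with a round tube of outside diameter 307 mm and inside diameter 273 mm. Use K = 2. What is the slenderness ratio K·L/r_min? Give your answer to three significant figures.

λ ≈ 75.0

d_o = 307 mm, d_i = 273 mm
I = π(d_o⁴ − d_i⁴)/64 = π(307⁴ − 273.0⁴)/64 = 1.634×10^8 mm⁴
A = 1.549×10^4 mm²;  r_min = √(I/A) = √(1.634×10^8/1.549×10^4) = 102.7 mm
L_e = K·L = 2 × 3.85 m = 7.700 m = 7700.0 mm
λ = L_e / r_min = 7700.0 / 102.7 = 75.0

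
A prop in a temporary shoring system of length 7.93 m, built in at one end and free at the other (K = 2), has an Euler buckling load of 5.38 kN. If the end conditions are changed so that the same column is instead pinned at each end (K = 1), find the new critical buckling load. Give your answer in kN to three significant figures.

P_cr ∝ 1/K², so P_cr,new = P_cr,old × (K_old/K_new)² = 5.38 × (2/1)²
= 5.38 × 4.000 = 21.5 kN

P_cr ≈ 21.5 kN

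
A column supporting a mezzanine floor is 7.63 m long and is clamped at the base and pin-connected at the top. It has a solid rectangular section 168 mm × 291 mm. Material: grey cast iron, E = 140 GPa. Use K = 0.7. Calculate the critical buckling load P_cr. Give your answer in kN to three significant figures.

Buckling occurs about the weak axis: I_min = h·b³/12 with b = 168 mm (the shorter side).
I_min = 291×168³/12 = 1.150×10^8 mm⁴
I = 1.150×10^8 mm⁴ = 1.150×10^-4 m⁴
Effective length L_e = K·L = 0.7 × 7.63 = 5.341 m
P_cr = π²EI / L_e² = π² × 140×10⁹ × 1.150×10^-4 / 5.341² = 5.570×10^6 N

P_cr ≈ 5570 kN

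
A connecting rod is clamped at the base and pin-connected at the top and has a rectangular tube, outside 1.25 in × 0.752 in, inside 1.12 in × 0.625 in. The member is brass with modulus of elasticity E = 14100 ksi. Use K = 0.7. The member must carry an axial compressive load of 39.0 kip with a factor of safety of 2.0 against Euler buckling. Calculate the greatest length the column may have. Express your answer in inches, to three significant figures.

L_max ≈ 8.85 in

Weak-axis I_min = (h_o·b_o³ − h_i·b_i³)/12 with b_o = 0.752, b_i = 0.6250 in (shorter outer/inner sides).
I_min = (1.25×0.752³ − 1.120×0.6250³)/12 = 2.151×10^-2 in⁴
Required critical load P_cr = n·P = 2.0 × 39.0 = 78.00 kip = 7.800×10^4 lb
From P_cr = π²EI/(K·L)²:  L = (1/K)·√(π²EI/P_cr) = (1/0.7)·√(π²×1.41×10^7×2.151×10^-2/7.800×10^4)
L = 8.85 in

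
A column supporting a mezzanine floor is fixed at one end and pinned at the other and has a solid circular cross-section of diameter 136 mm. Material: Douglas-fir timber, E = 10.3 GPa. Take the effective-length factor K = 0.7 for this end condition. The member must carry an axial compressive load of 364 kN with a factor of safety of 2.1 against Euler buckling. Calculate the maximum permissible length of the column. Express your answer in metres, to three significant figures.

I = πd⁴/64 = π×136⁴/64 = 1.679×10^7 mm⁴
I = 1.679×10^-5 m⁴
Required critical load P_cr = n·P = 2.1 × 364 = 764.4 kN = 7.644×10^5 N
From P_cr = π²EI/(K·L)²:  L = (1/K)·√(π²EI/P_cr) = (1/0.7)·√(π²×1.03×10^10×1.679×10^-5/7.644×10^5)
L = 2.13 m

L_max ≈ 2.13 m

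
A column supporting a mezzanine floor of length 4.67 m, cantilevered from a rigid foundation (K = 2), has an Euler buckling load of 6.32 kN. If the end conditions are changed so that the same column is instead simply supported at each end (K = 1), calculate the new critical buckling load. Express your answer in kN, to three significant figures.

P_cr ≈ 25.3 kN

P_cr ∝ 1/K², so P_cr,new = P_cr,old × (K_old/K_new)² = 6.32 × (2/1)²
= 6.32 × 4.000 = 25.3 kN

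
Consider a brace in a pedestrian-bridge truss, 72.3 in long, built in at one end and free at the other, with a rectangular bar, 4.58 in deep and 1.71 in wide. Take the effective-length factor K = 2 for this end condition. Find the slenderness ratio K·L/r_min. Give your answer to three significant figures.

λ ≈ 293

Buckling occurs about the weak axis: I_min = h·b³/12 with b = 1.71 in (the shorter side).
I_min = 4.58×1.71³/12 = 1.908 in⁴
A = 7.832 in²;  r_min = √(I/A) = √(1.908/7.832) = 0.4936 in
L_e = K·L = 2 × 72.3 = 144.6 in
λ = L_e / r_min = 144.60 / 0.4936 = 293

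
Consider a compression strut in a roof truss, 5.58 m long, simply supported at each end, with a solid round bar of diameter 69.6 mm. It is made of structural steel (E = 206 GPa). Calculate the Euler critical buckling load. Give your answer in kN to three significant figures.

I = πd⁴/64 = π×69.6⁴/64 = 1.152×10^6 mm⁴
I = 1.152×10^6 mm⁴ = 1.152×10^-6 m⁴
Effective length L_e = K·L = 1 × 5.58 = 5.580 m
P_cr = π²EI / L_e² = π² × 206×10⁹ × 1.152×10^-6 / 5.580² = 7.522×10^4 N

P_cr ≈ 75.2 kN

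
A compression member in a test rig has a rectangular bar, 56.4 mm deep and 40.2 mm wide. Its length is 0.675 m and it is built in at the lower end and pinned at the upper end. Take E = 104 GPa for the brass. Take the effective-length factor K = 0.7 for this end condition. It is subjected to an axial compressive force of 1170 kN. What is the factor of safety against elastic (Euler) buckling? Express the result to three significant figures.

Buckling occurs about the weak axis: I_min = h·b³/12 with b = 40.2 mm (the shorter side).
I_min = 56.4×40.2³/12 = 3.053×10^5 mm⁴
I = 3.053×10^5 mm⁴ = 3.053×10^-7 m⁴
Effective length L_e = K·L = 0.7 × 0.675 = 0.4725 m
P_cr = π²EI / L_e² = π² × 104×10⁹ × 3.053×10^-7 / 0.4725² = 1.404×10^6 N
Factor of safety n = P_cr / P = 1403.8 / 1170 = 1.20

n ≈ 1.20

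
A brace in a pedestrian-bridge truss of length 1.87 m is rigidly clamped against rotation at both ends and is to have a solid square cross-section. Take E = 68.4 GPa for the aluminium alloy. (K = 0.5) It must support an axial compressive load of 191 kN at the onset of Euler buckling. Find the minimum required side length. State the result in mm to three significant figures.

a ≈ 41.5 mm

L_e = K·L = 0.5 × 1.87 = 0.9350 m
Required I = P_cr·L_e²/(π²E) = 1.910×10^5 × 0.9350² / (π² × 6.84×10^10) = 2.473×10^-7 m⁴
I_req = 2.473×10^5 mm⁴
Solid square: I = a⁴/12  ⇒  a = (12I)^(1/4) = (12×2.473×10^5)^(1/4) = 41.5 mm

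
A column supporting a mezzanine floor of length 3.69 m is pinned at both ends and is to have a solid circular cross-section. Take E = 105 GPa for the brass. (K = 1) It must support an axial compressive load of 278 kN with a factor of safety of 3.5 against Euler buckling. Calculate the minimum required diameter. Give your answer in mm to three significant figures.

Required P_cr = n·P = 3.5 × 278 = 973.0 kN
L_e = K·L = 1 × 3.69 = 3.690 m
Required I = P_cr·L_e²/(π²E) = 9.730×10^5 × 3.690² / (π² × 1.05×10^11) = 1.278×10^-5 m⁴
I_req = 1.278×10^7 mm⁴
Solid circle: I = πd⁴/64  ⇒  d = (64I/π)^(1/4) = (64×1.278×10^7/π)^(1/4) = 127 mm

d ≈ 127 mm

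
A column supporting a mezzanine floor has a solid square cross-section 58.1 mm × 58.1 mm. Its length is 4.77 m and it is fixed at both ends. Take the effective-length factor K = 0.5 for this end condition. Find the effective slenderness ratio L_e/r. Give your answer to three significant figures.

λ ≈ 142

For a square r = a/√12 = 58.1/√12 = 16.77 mm
L_e = K·L = 0.5 × 4.77 m = 2.385 m = 2385.0 mm
λ = L_e / r_min = 2385.0 / 16.77 = 142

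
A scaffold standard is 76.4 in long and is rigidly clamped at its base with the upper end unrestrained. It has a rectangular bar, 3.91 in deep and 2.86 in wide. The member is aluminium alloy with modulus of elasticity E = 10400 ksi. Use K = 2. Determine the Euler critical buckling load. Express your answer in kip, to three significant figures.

Buckling occurs about the weak axis: I_min = h·b³/12 with b = 2.86 in (the shorter side).
I_min = 3.91×2.86³/12 = 7.622 in⁴
Effective length L_e = K·L = 2 × 76.4 = 152.8 in
P_cr = π²EI / L_e² = π² × 10400×10³ × 7.622 / 152.8² = 3.351×10^4 lb

P_cr ≈ 33.5 kip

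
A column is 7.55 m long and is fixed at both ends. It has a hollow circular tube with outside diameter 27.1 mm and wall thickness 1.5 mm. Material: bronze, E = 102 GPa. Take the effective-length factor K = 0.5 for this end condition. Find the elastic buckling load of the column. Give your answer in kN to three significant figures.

P_cr ≈ 0.701 kN

Inner diameter d_i = 27.1 − 2×1.5 = 24.10 mm
I = π(d_o⁴ − d_i⁴)/64 = π(27.1⁴ − 24.10⁴)/64 = 9.917×10^3 mm⁴
I = 9.917×10^3 mm⁴ = 9.917×10^-9 m⁴
Effective length L_e = K·L = 0.5 × 7.55 = 3.775 m
P_cr = π²EI / L_e² = π² × 102×10⁹ × 9.917×10^-9 / 3.775² = 700.5 N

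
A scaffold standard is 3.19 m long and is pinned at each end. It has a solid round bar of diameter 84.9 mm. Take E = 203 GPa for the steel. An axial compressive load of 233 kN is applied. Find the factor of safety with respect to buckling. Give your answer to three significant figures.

I = πd⁴/64 = π×84.9⁴/64 = 2.550×10^6 mm⁴
I = 2.550×10^6 mm⁴ = 2.550×10^-6 m⁴
Effective length L_e = K·L = 1 × 3.19 = 3.190 m
P_cr = π²EI / L_e² = π² × 203×10⁹ × 2.550×10^-6 / 3.190² = 5.021×10^5 N
Factor of safety n = P_cr / P = 502.13 / 233 = 2.16

n ≈ 2.16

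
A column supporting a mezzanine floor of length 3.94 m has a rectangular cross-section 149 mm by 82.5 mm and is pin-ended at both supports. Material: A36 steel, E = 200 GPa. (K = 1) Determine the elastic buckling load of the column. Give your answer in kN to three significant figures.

P_cr ≈ 887 kN

Buckling occurs about the weak axis: I_min = h·b³/12 with b = 82.5 mm (the shorter side).
I_min = 149×82.5³/12 = 6.972×10^6 mm⁴
I = 6.972×10^6 mm⁴ = 6.972×10^-6 m⁴
Effective length L_e = K·L = 1 × 3.94 = 3.940 m
P_cr = π²EI / L_e² = π² × 200×10⁹ × 6.972×10^-6 / 3.940² = 8.866×10^5 N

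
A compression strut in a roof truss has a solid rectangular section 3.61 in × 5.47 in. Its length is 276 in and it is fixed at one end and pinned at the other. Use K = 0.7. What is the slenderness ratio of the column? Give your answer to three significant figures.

λ ≈ 185

For a rectangle r_min = b/√12 = 3.61/√12 = 1.042 in
L_e = K·L = 0.7 × 276 = 193.2 in
λ = L_e / r_min = 193.20 / 1.042 = 185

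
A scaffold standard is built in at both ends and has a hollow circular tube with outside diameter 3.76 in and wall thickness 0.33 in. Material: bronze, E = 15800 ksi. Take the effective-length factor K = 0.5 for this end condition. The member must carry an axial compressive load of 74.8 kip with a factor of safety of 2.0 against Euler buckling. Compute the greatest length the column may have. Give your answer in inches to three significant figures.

L_max ≈ 148 in

Inner diameter d_i = 3.76 − 2×0.33 = 3.100 in
I = π(d_o⁴ − d_i⁴)/64 = π(3.76⁴ − 3.100⁴)/64 = 5.278 in⁴
Required critical load P_cr = n·P = 2.0 × 74.8 = 149.6 kip = 1.496×10^5 lb
From P_cr = π²EI/(K·L)²:  L = (1/K)·√(π²EI/P_cr) = (1/0.5)·√(π²×1.58×10^7×5.278/1.496×10^5)
L = 148 in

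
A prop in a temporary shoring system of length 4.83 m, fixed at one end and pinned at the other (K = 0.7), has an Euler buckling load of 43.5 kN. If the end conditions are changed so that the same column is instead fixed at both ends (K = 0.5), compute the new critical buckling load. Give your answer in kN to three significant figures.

P_cr ∝ 1/K², so P_cr,new = P_cr,old × (K_old/K_new)² = 43.5 × (0.7/0.5)²
= 43.5 × 1.960 = 85.3 kN

P_cr ≈ 85.3 kN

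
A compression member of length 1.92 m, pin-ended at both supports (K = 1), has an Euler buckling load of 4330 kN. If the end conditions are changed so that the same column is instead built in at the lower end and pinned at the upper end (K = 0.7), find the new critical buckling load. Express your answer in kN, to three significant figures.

P_cr ≈ 8840 kN

P_cr ∝ 1/K², so P_cr,new = P_cr,old × (K_old/K_new)² = 4330 × (1/0.7)²
= 4330 × 2.041 = 8840 kN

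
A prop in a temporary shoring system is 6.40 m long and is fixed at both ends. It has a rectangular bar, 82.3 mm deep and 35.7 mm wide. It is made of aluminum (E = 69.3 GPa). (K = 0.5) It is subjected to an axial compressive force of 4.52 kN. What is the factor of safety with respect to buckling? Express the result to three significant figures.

n ≈ 4.61

Buckling occurs about the weak axis: I_min = h·b³/12 with b = 35.7 mm (the shorter side).
I_min = 82.3×35.7³/12 = 3.120×10^5 mm⁴
I = 3.120×10^5 mm⁴ = 3.120×10^-7 m⁴
Effective length L_e = K·L = 0.5 × 6.40 = 3.200 m
P_cr = π²EI / L_e² = π² × 69.3×10⁹ × 3.120×10^-7 / 3.200² = 2.084×10^4 N
Factor of safety n = P_cr / P = 20.843 / 4.52 = 4.61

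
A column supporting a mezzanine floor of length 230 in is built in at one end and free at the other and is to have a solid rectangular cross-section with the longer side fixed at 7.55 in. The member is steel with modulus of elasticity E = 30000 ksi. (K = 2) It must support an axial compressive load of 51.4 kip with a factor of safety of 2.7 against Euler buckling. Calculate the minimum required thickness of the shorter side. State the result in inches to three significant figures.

Required P_cr = n·P = 2.7 × 51.4 = 138.8 kip
L_e = K·L = 2 × 230 = 460.0 in
Required I = P_cr·L_e²/(π²E) = 1.388×10^5 × 460.0² / (π² × 3.00×10^7) = 99.18 in⁴
Rectangle, weak axis: I_min = h·b³/12 with h = 7.55 in fixed  ⇒  b = (12I/h)^(1/3) = 5.40 in

b ≈ 5.40 in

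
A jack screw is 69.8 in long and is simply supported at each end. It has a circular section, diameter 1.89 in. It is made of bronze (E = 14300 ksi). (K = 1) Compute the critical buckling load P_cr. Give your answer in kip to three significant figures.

I = πd⁴/64 = π×1.89⁴/64 = 0.6264 in⁴
Effective length L_e = K·L = 1 × 69.8 = 69.80 in
P_cr = π²EI / L_e² = π² × 14300×10³ × 0.6264 / 69.80² = 1.814×10^4 lb

P_cr ≈ 18.1 kip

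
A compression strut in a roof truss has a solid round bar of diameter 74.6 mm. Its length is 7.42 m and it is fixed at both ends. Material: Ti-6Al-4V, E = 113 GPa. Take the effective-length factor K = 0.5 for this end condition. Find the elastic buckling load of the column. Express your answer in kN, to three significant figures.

I = πd⁴/64 = π×74.6⁴/64 = 1.520×10^6 mm⁴
I = 1.520×10^6 mm⁴ = 1.520×10^-6 m⁴
Effective length L_e = K·L = 0.5 × 7.42 = 3.710 m
P_cr = π²EI / L_e² = π² × 113×10⁹ × 1.520×10^-6 / 3.710² = 1.232×10^5 N

P_cr ≈ 123 kN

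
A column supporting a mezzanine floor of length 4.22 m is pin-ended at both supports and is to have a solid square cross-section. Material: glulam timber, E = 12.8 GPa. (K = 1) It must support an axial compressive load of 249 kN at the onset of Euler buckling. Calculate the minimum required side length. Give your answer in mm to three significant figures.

L_e = K·L = 1 × 4.22 = 4.220 m
Required I = P_cr·L_e²/(π²E) = 2.490×10^5 × 4.220² / (π² × 1.28×10^10) = 3.510×10^-5 m⁴
I_req = 3.510×10^7 mm⁴
Solid square: I = a⁴/12  ⇒  a = (12I)^(1/4) = (12×3.510×10^7)^(1/4) = 143 mm

a ≈ 143 mm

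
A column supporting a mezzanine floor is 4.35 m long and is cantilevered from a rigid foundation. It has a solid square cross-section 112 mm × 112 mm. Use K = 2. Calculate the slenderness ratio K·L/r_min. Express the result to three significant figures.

λ ≈ 269

I = a⁴/12 = 112⁴/12 = 1.311×10^7 mm⁴
A = 1.254×10^4 mm²;  r_min = √(I/A) = √(1.311×10^7/1.254×10^4) = 32.33 mm
L_e = K·L = 2 × 4.35 m = 8.700 m = 8700.0 mm
λ = L_e / r_min = 8700.0 / 32.33 = 269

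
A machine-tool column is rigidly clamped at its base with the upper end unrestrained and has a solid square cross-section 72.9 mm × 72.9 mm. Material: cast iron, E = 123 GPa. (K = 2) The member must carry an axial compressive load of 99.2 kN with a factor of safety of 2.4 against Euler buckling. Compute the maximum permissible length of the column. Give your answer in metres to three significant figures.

L_max ≈ 1.73 m

I = a⁴/12 = 72.9⁴/12 = 2.354×10^6 mm⁴
I = 2.354×10^-6 m⁴
Required critical load P_cr = n·P = 2.4 × 99.2 = 238.1 kN = 2.381×10^5 N
From P_cr = π²EI/(K·L)²:  L = (1/K)·√(π²EI/P_cr) = (1/2)·√(π²×1.23×10^11×2.354×10^-6/2.381×10^5)
L = 1.73 m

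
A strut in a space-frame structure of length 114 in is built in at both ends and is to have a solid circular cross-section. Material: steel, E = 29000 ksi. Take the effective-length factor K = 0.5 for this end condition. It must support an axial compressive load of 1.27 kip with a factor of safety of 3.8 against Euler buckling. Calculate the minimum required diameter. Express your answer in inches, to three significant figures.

Required P_cr = n·P = 3.8 × 1.27 = 4.826 kip
L_e = K·L = 0.5 × 114 = 57.00 in
Required I = P_cr·L_e²/(π²E) = 4.826×10^3 × 57.00² / (π² × 2.90×10^7) = 5.478×10^-2 in⁴
Solid circle: I = πd⁴/64  ⇒  d = (64I/π)^(1/4) = (64×5.478×10^-2/π)^(1/4) = 1.03 in

d ≈ 1.03 in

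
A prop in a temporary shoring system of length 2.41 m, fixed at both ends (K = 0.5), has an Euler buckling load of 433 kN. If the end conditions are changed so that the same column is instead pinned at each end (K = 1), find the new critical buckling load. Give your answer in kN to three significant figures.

P_cr ≈ 108 kN

P_cr ∝ 1/K², so P_cr,new = P_cr,old × (K_old/K_new)² = 433 × (0.5/1)²
= 433 × 0.2500 = 108 kN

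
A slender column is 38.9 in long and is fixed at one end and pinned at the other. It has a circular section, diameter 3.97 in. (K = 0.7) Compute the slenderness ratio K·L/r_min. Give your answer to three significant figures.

I = πd⁴/64 = π×3.97⁴/64 = 12.19 in⁴
A = 12.38 in²;  r_min = √(I/A) = √(12.19/12.38) = 0.9925 in
L_e = K·L = 0.7 × 38.9 = 27.23 in
λ = L_e / r_min = 27.230 / 0.9925 = 27.4

λ ≈ 27.4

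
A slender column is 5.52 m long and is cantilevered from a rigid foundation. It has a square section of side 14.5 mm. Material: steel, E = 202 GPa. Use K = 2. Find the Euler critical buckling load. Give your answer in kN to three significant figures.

I = a⁴/12 = 14.5⁴/12 = 3.684×10^3 mm⁴
I = 3.684×10^3 mm⁴ = 3.684×10^-9 m⁴
Effective length L_e = K·L = 2 × 5.52 = 11.04 m
P_cr = π²EI / L_e² = π² × 202×10⁹ × 3.684×10^-9 / 11.04² = 60.26 N

P_cr ≈ 0.0603 kN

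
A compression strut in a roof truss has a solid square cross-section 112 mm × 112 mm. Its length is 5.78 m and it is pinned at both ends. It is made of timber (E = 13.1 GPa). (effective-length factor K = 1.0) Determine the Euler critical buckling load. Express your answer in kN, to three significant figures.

P_cr ≈ 50.7 kN

I = a⁴/12 = 112⁴/12 = 1.311×10^7 mm⁴
I = 1.311×10^7 mm⁴ = 1.311×10^-5 m⁴
Effective length L_e = K·L = 1 × 5.78 = 5.780 m
P_cr = π²EI / L_e² = π² × 13.1×10⁹ × 1.311×10^-5 / 5.780² = 5.075×10^4 N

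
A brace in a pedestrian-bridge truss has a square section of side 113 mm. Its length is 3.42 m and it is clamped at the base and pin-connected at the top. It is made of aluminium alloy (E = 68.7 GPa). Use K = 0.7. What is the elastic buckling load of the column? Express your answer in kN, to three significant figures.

P_cr ≈ 1610 kN

I = a⁴/12 = 113⁴/12 = 1.359×10^7 mm⁴
I = 1.359×10^7 mm⁴ = 1.359×10^-5 m⁴
Effective length L_e = K·L = 0.7 × 3.42 = 2.394 m
P_cr = π²EI / L_e² = π² × 68.7×10⁹ × 1.359×10^-5 / 2.394² = 1.607×10^6 N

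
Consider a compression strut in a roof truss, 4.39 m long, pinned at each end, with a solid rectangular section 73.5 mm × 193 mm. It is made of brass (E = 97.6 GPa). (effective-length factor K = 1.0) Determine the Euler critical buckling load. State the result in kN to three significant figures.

P_cr ≈ 319 kN

Buckling occurs about the weak axis: I_min = h·b³/12 with b = 73.5 mm (the shorter side).
I_min = 193×73.5³/12 = 6.386×10^6 mm⁴
I = 6.386×10^6 mm⁴ = 6.386×10^-6 m⁴
Effective length L_e = K·L = 1 × 4.39 = 4.390 m
P_cr = π²EI / L_e² = π² × 97.6×10⁹ × 6.386×10^-6 / 4.390² = 3.192×10^5 N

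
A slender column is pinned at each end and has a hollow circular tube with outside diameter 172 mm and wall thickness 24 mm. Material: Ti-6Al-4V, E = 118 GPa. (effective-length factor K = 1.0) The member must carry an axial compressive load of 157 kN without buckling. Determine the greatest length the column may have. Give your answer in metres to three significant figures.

L_max ≈ 15.3 m

Inner diameter d_i = 172 − 2×24 = 124.0 mm
I = π(d_o⁴ − d_i⁴)/64 = π(172⁴ − 124.0⁴)/64 = 3.136×10^7 mm⁴
I = 3.136×10^-5 m⁴
At the buckling limit P_cr = P = 1.570×10^5 N
From P_cr = π²EI/(K·L)²:  L = (1/K)·√(π²EI/P_cr) = (1/1)·√(π²×1.18×10^11×3.136×10^-5/1.570×10^5)
L = 15.3 m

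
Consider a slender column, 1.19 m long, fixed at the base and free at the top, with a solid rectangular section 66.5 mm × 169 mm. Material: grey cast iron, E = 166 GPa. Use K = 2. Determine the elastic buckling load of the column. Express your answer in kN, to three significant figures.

P_cr ≈ 1200 kN

Buckling occurs about the weak axis: I_min = h·b³/12 with b = 66.5 mm (the shorter side).
I_min = 169×66.5³/12 = 4.142×10^6 mm⁴
I = 4.142×10^6 mm⁴ = 4.142×10^-6 m⁴
Effective length L_e = K·L = 2 × 1.19 = 2.380 m
P_cr = π²EI / L_e² = π² × 166×10⁹ × 4.142×10^-6 / 2.380² = 1.198×10^6 N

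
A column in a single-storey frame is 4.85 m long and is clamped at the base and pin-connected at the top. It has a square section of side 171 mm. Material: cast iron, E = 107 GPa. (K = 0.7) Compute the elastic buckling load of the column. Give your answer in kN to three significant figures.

I = a⁴/12 = 171⁴/12 = 7.125×10^7 mm⁴
I = 7.125×10^7 mm⁴ = 7.125×10^-5 m⁴
Effective length L_e = K·L = 0.7 × 4.85 = 3.395 m
P_cr = π²EI / L_e² = π² × 107×10⁹ × 7.125×10^-5 / 3.395² = 6.528×10^6 N

P_cr ≈ 6530 kN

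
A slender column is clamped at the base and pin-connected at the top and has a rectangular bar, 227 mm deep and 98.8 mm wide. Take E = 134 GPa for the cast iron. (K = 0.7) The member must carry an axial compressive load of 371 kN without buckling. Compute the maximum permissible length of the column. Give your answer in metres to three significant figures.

L_max ≈ 11.5 m

Buckling occurs about the weak axis: I_min = h·b³/12 with b = 98.8 mm (the shorter side).
I_min = 227×98.8³/12 = 1.824×10^7 mm⁴
I = 1.824×10^-5 m⁴
At the buckling limit P_cr = P = 3.710×10^5 N
From P_cr = π²EI/(K·L)²:  L = (1/K)·√(π²EI/P_cr) = (1/0.7)·√(π²×1.34×10^11×1.824×10^-5/3.710×10^5)
L = 11.5 m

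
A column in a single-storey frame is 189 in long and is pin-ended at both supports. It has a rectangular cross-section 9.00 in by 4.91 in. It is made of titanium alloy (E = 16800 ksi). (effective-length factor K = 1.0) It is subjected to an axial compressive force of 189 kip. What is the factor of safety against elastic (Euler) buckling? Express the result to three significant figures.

Buckling occurs about the weak axis: I_min = h·b³/12 with b = 4.91 in (the shorter side).
I_min = 9.00×4.91³/12 = 88.78 in⁴
Effective length L_e = K·L = 1 × 189 = 189.0 in
P_cr = π²EI / L_e² = π² × 16800×10³ × 88.78 / 189.0² = 4.121×10^5 lb
Factor of safety n = P_cr / P = 412.09 / 189 = 2.18

n ≈ 2.18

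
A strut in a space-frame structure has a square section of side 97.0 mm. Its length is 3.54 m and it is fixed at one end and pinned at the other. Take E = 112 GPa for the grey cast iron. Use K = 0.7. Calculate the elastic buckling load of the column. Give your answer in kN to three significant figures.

P_cr ≈ 1330 kN

I = a⁴/12 = 97.0⁴/12 = 7.377×10^6 mm⁴
I = 7.377×10^6 mm⁴ = 7.377×10^-6 m⁴
Effective length L_e = K·L = 0.7 × 3.54 = 2.478 m
P_cr = π²EI / L_e² = π² × 112×10⁹ × 7.377×10^-6 / 2.478² = 1.328×10^6 N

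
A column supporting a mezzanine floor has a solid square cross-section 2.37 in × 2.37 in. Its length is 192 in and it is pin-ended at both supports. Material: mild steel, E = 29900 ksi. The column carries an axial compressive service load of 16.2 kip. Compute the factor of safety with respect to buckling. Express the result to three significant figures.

n ≈ 1.30

I = a⁴/12 = 2.37⁴/12 = 2.629 in⁴
Effective length L_e = K·L = 1 × 192 = 192.0 in
P_cr = π²EI / L_e² = π² × 29900×10³ × 2.629 / 192.0² = 2.105×10^4 lb
Factor of safety n = P_cr / P = 21.047 / 16.2 = 1.30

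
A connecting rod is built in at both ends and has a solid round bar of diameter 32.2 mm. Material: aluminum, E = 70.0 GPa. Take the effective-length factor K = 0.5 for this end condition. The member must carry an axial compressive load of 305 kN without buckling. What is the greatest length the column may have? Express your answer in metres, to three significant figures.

I = πd⁴/64 = π×32.2⁴/64 = 5.277×10^4 mm⁴
I = 5.277×10^-8 m⁴
At the buckling limit P_cr = P = 3.050×10^5 N
From P_cr = π²EI/(K·L)²:  L = (1/K)·√(π²EI/P_cr) = (1/0.5)·√(π²×7.00×10^10×5.277×10^-8/3.050×10^5)
L = 0.691 m

L_max ≈ 0.691 m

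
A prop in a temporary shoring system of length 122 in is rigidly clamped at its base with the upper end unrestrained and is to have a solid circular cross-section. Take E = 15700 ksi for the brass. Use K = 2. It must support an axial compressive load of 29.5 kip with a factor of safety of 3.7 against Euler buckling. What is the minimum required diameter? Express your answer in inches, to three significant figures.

d ≈ 5.41 in

Required P_cr = n·P = 3.7 × 29.5 = 109.2 kip
L_e = K·L = 2 × 122 = 244.0 in
Required I = P_cr·L_e²/(π²E) = 1.091×10^5 × 244.0² / (π² × 1.57×10^7) = 41.94 in⁴
Solid circle: I = πd⁴/64  ⇒  d = (64I/π)^(1/4) = (64×41.94/π)^(1/4) = 5.41 in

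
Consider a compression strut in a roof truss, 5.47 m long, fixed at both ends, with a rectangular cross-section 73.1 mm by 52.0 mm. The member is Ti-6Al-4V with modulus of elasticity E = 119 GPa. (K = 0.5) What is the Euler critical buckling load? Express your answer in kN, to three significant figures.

P_cr ≈ 134 kN

Buckling occurs about the weak axis: I_min = h·b³/12 with b = 52.0 mm (the shorter side).
I_min = 73.1×52.0³/12 = 8.565×10^5 mm⁴
I = 8.565×10^5 mm⁴ = 8.565×10^-7 m⁴
Effective length L_e = K·L = 0.5 × 5.47 = 2.735 m
P_cr = π²EI / L_e² = π² × 119×10⁹ × 8.565×10^-7 / 2.735² = 1.345×10^5 N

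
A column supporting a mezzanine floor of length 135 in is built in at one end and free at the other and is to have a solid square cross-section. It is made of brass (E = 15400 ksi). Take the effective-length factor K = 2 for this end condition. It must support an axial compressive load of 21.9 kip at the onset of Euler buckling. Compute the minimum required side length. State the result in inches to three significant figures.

a ≈ 3.35 in

L_e = K·L = 2 × 135 = 270.0 in
Required I = P_cr·L_e²/(π²E) = 2.190×10^4 × 270.0² / (π² × 1.54×10^7) = 10.50 in⁴
Solid square: I = a⁴/12  ⇒  a = (12I)^(1/4) = (12×10.50)^(1/4) = 3.35 in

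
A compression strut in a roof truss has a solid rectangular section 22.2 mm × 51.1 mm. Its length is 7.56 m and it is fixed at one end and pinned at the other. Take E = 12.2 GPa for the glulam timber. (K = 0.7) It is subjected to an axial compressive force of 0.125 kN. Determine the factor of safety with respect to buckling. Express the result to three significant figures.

Buckling occurs about the weak axis: I_min = h·b³/12 with b = 22.2 mm (the shorter side).
I_min = 51.1×22.2³/12 = 4.659×10^4 mm⁴
I = 4.659×10^4 mm⁴ = 4.659×10^-8 m⁴
Effective length L_e = K·L = 0.7 × 7.56 = 5.292 m
P_cr = π²EI / L_e² = π² × 12.2×10⁹ × 4.659×10^-8 / 5.292² = 200.3 N
Factor of safety n = P_cr / P = 0.20032 / 0.125 = 1.60

n ≈ 1.60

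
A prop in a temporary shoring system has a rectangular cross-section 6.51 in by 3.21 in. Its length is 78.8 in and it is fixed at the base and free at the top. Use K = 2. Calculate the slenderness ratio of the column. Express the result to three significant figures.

For a rectangle r_min = b/√12 = 3.21/√12 = 0.9266 in
L_e = K·L = 2 × 78.8 = 157.6 in
λ = L_e / r_min = 157.60 / 0.9266 = 170

λ ≈ 170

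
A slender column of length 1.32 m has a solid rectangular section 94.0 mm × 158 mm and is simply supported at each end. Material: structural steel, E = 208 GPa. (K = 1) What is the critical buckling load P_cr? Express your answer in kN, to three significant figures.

Buckling occurs about the weak axis: I_min = h·b³/12 with b = 94.0 mm (the shorter side).
I_min = 158×94.0³/12 = 1.094×10^7 mm⁴
I = 1.094×10^7 mm⁴ = 1.094×10^-5 m⁴
Effective length L_e = K·L = 1 × 1.32 = 1.320 m
P_cr = π²EI / L_e² = π² × 208×10⁹ × 1.094×10^-5 / 1.320² = 1.288×10^7 N

P_cr ≈ 12900 kN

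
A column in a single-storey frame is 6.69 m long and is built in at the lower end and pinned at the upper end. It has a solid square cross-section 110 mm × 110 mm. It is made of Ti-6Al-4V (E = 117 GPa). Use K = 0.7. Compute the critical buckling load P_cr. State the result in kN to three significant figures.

P_cr ≈ 642 kN

I = a⁴/12 = 110⁴/12 = 1.220×10^7 mm⁴
I = 1.220×10^7 mm⁴ = 1.220×10^-5 m⁴
Effective length L_e = K·L = 0.7 × 6.69 = 4.683 m
P_cr = π²EI / L_e² = π² × 117×10⁹ × 1.220×10^-5 / 4.683² = 6.424×10^5 N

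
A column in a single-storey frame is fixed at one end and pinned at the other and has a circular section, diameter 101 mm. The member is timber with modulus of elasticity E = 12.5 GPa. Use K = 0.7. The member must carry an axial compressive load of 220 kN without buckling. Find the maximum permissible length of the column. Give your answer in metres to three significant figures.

I = πd⁴/64 = π×101⁴/64 = 5.108×10^6 mm⁴
I = 5.108×10^-6 m⁴
At the buckling limit P_cr = P = 2.200×10^5 N
From P_cr = π²EI/(K·L)²:  L = (1/K)·√(π²EI/P_cr) = (1/0.7)·√(π²×1.25×10^10×5.108×10^-6/2.200×10^5)
L = 2.42 m

L_max ≈ 2.42 m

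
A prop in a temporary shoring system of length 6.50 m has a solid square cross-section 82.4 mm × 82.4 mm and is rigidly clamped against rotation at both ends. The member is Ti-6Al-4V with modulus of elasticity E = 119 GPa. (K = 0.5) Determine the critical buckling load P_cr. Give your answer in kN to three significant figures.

P_cr ≈ 427 kN

I = a⁴/12 = 82.4⁴/12 = 3.842×10^6 mm⁴
I = 3.842×10^6 mm⁴ = 3.842×10^-6 m⁴
Effective length L_e = K·L = 0.5 × 6.50 = 3.250 m
P_cr = π²EI / L_e² = π² × 119×10⁹ × 3.842×10^-6 / 3.250² = 4.272×10^5 N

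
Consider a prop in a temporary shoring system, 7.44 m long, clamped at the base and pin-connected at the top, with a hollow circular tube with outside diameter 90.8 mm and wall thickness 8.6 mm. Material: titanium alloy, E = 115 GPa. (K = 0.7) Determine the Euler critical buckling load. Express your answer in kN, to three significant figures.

P_cr ≈ 79.4 kN

Inner diameter d_i = 90.8 − 2×8.6 = 73.60 mm
I = π(d_o⁴ − d_i⁴)/64 = π(90.8⁴ − 73.60⁴)/64 = 1.896×10^6 mm⁴
I = 1.896×10^6 mm⁴ = 1.896×10^-6 m⁴
Effective length L_e = K·L = 0.7 × 7.44 = 5.208 m
P_cr = π²EI / L_e² = π² × 115×10⁹ × 1.896×10^-6 / 5.208² = 7.935×10^4 N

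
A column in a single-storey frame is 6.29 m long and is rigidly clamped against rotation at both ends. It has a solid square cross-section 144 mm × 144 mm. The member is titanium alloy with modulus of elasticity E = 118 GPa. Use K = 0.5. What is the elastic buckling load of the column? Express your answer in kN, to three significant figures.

I = a⁴/12 = 144⁴/12 = 3.583×10^7 mm⁴
I = 3.583×10^7 mm⁴ = 3.583×10^-5 m⁴
Effective length L_e = K·L = 0.5 × 6.29 = 3.145 m
P_cr = π²EI / L_e² = π² × 118×10⁹ × 3.583×10^-5 / 3.145² = 4.219×10^6 N

P_cr ≈ 4220 kN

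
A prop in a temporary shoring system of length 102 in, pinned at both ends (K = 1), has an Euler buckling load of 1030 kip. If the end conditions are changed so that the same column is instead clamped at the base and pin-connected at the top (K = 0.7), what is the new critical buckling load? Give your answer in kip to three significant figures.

P_cr ≈ 2100 kip

P_cr ∝ 1/K², so P_cr,new = P_cr,old × (K_old/K_new)² = 1030 × (1/0.7)²
= 1030 × 2.041 = 2100 kip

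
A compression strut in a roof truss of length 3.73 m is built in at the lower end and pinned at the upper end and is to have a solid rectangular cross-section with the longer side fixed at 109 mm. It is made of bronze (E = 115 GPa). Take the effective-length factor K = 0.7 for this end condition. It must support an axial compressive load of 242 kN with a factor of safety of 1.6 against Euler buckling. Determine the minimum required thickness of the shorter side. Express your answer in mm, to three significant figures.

b ≈ 63.5 mm

Required P_cr = n·P = 1.6 × 242 = 387.2 kN
L_e = K·L = 0.7 × 3.73 = 2.611 m
Required I = P_cr·L_e²/(π²E) = 3.872×10^5 × 2.611² / (π² × 1.15×10^11) = 2.326×10^-6 m⁴
I_req = 2.326×10^6 mm⁴
Rectangle, weak axis: I_min = h·b³/12 with h = 109 mm fixed  ⇒  b = (12I/h)^(1/3) = 63.5 mm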